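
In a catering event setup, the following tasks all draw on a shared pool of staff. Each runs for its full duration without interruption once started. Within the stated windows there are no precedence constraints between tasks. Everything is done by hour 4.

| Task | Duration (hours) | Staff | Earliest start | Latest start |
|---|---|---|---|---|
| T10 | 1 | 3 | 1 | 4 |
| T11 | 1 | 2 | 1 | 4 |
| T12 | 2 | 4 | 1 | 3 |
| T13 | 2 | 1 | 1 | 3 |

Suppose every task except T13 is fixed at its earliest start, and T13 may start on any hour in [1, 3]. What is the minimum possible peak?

T13@1: h1:10  h2:5  h3:0  h4:0 → peak 10
T13@2: h1:9  h2:5  h3:1  h4:0 → peak 9
T13@3: h1:9  h2:4  h3:1  h4:1 → peak 9
Best is T13@2, peak 9.

9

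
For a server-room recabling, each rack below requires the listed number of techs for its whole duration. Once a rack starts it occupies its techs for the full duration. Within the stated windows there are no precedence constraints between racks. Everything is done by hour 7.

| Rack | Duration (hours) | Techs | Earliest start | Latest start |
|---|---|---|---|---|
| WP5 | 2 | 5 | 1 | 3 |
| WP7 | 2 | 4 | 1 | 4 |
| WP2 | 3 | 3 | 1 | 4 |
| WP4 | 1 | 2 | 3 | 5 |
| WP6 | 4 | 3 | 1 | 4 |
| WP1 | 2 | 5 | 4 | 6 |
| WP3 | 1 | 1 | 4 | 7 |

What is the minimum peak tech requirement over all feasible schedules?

8

Early-start (WP5@1, WP7@1, WP2@1, WP4@3, WP6@1, WP1@4, WP3@4) gives peak 15: h1:15  h2:15  h3:8  h4:9  h5:5  h6:0  h7:0.
Shift WP7→3, WP4→5, WP6→4, WP1→6.
Schedule WP5@1, WP7@3, WP2@1, WP4@5, WP6@4, WP1@6, WP3@4: h1:8  h2:8  h3:7  h4:8  h5:5  h6:8  h7:8 — peak 8.
Total tech-hours = 52 over 7 hours ⇒ peak ≥ ⌈52/7⌉ = 8, so 8 is optimal.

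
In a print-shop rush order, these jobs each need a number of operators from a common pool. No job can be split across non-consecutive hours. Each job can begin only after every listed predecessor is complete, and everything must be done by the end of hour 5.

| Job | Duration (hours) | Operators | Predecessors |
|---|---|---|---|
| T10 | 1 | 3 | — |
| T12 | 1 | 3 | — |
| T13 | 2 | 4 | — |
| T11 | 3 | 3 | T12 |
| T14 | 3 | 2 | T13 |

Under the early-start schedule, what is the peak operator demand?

10

Early-start schedule: T10@1, T12@1, T13@1, T11@2, T14@3.
Load per hour: hour 1: 10, hour 2: 7, hour 3: 5, hour 4: 5, hour 5: 2.
Peak is 10.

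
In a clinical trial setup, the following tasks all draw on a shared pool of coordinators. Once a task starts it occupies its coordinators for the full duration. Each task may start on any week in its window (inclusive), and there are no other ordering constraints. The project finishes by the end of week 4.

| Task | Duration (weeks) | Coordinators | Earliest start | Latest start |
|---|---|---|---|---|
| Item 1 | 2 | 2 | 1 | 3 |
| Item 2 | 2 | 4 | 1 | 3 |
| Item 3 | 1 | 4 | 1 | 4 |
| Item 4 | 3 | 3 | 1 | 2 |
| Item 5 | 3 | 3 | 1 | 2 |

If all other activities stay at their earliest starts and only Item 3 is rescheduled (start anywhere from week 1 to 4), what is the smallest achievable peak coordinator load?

Item 3@1: w1:16  w2:12  w3:6  w4:0 → peak 16
Item 3@2: w1:12  w2:16  w3:6  w4:0 → peak 16
Item 3@3: w1:12  w2:12  w3:10  w4:0 → peak 12
Item 3@4: w1:12  w2:12  w3:6  w4:4 → peak 12
Best is Item 3@3, peak 12.

12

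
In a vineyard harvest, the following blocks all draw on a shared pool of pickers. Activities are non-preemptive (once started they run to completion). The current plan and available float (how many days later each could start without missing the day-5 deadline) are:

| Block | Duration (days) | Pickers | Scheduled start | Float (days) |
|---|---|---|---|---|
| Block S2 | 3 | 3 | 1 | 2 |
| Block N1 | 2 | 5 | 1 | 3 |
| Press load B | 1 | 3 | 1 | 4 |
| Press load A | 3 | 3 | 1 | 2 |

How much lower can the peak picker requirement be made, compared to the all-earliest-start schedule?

Early-start peak: d1:14  d2:11  d3:6  d4:0  d5:0 ⇒ 14.
Leveled (Block S2@1, Block N1@1, Press load B@4, Press load A@3): d1:8  d2:8  d3:6  d4:6  d5:3 ⇒ 8.
Reduction 14 − 8 = 6.

6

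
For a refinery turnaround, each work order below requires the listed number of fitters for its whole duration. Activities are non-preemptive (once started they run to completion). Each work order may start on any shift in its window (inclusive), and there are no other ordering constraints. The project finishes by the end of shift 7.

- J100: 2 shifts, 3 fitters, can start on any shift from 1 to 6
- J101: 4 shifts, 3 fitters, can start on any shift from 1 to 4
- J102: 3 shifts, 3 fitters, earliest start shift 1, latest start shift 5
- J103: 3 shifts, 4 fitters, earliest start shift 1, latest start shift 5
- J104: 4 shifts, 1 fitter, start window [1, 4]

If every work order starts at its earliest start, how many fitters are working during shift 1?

14

At early start, shift 1 has: J100, J101, J102, J103, J104.
Demand: 3 + 3 + 3 + 4 + 1 = 14.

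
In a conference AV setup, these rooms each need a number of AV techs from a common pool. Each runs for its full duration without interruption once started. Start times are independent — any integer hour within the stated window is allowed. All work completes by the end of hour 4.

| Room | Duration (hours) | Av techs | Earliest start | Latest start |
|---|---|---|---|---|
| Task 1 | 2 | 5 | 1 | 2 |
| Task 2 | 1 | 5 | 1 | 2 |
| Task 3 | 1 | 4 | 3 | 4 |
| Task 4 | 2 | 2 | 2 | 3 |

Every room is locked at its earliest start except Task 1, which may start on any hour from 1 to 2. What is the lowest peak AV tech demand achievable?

Task 1@1: h1:10  h2:7  h3:6  h4:0 → peak 10
Task 1@2: h1:5  h2:7  h3:11  h4:0 → peak 11
Best is Task 1@1, peak 10.

10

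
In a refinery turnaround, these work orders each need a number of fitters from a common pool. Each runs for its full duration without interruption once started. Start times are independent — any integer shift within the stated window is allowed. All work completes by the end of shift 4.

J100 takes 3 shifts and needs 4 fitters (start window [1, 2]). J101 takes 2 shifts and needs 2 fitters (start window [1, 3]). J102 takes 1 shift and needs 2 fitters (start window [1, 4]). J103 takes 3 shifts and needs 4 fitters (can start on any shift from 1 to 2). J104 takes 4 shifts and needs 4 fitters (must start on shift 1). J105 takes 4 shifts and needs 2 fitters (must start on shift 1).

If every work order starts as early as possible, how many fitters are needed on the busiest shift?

Early-start schedule: J100@1, J101@1, J102@1, J103@1, J104@1, J105@1.
Load per shift: shift 1: 18, shift 2: 16, shift 3: 14, shift 4: 6.
Peak is 18.

18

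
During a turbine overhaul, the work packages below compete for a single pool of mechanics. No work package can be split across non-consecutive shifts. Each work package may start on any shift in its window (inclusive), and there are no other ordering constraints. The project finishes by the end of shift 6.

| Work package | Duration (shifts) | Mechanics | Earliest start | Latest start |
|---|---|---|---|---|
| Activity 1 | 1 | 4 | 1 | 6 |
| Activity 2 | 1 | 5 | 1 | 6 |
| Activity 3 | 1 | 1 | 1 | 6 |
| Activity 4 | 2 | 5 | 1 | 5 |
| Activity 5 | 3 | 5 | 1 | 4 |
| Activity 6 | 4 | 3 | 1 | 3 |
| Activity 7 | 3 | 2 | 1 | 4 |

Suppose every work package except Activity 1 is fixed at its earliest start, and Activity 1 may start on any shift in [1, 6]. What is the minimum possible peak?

Activity 1@1: s1:25  s2:15  s3:10  s4:3  s5:0  s6:0 → peak 25
Activity 1@2: s1:21  s2:19  s3:10  s4:3  s5:0  s6:0 → peak 21
Activity 1@3: s1:21  s2:15  s3:14  s4:3  s5:0  s6:0 → peak 21
Activity 1@4: s1:21  s2:15  s3:10  s4:7  s5:0  s6:0 → peak 21
Activity 1@5: s1:21  s2:15  s3:10  s4:3  s5:4  s6:0 → peak 21
Activity 1@6: s1:21  s2:15  s3:10  s4:3  s5:0  s6:4 → peak 21
Best is Activity 1@2, peak 21.

21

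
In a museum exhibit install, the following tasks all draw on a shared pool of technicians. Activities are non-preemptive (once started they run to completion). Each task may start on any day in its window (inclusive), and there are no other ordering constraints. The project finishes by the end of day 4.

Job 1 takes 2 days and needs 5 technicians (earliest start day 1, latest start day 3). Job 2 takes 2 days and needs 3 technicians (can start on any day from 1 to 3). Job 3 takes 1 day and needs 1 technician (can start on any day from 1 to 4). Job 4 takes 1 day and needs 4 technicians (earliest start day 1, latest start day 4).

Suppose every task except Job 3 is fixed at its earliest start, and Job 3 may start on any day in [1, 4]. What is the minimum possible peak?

Job 3@1: d1:13  d2:8  d3:0  d4:0 → peak 13
Job 3@2: d1:12  d2:9  d3:0  d4:0 → peak 12
Job 3@3: d1:12  d2:8  d3:1  d4:0 → peak 12
Job 3@4: d1:12  d2:8  d3:0  d4:1 → peak 12
Best is Job 3@2, peak 12.

12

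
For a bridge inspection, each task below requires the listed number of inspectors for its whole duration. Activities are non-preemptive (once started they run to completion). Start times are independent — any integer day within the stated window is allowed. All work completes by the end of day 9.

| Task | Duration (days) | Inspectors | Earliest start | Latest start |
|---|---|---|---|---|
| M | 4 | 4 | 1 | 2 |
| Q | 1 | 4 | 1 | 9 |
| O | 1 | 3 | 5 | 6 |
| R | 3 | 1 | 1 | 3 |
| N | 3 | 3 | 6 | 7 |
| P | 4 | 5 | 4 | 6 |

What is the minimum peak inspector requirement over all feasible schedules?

Early-start (M@1, Q@1, O@5, R@1, N@6, P@4) gives peak 9: d1:9  d2:5  d3:5  d4:9  d5:8  d6:8  d7:8  d8:3  d9:0.
Shift R→2, P→5.
Schedule M@1, Q@1, O@5, R@2, N@6, P@5: d1:8  d2:5  d3:5  d4:5  d5:8  d6:8  d7:8  d8:8  d9:0 — peak 8.

8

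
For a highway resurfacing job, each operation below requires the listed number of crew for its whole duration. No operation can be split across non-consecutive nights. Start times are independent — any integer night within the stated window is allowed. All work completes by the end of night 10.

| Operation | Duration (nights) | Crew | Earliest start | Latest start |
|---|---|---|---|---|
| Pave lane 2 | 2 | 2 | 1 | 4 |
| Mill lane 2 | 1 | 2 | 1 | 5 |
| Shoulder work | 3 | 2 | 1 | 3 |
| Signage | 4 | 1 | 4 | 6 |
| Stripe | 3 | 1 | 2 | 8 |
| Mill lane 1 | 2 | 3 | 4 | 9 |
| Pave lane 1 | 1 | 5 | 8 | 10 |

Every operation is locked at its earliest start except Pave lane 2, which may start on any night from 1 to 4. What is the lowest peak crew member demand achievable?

Pave lane 2@1: n1:6  n2:5  n3:3  n4:5  n5:4  n6:1  n7:1  n8:5  n9:0  n10:0 → peak 6
Pave lane 2@2: n1:4  n2:5  n3:5  n4:5  n5:4  n6:1  n7:1  n8:5  n9:0  n10:0 → peak 5
Pave lane 2@3: n1:4  n2:3  n3:5  n4:7  n5:4  n6:1  n7:1  n8:5  n9:0  n10:0 → peak 7
Pave lane 2@4: n1:4  n2:3  n3:3  n4:7  n5:6  n6:1  n7:1  n8:5  n9:0  n10:0 → peak 7
Best is Pave lane 2@2, peak 5.

5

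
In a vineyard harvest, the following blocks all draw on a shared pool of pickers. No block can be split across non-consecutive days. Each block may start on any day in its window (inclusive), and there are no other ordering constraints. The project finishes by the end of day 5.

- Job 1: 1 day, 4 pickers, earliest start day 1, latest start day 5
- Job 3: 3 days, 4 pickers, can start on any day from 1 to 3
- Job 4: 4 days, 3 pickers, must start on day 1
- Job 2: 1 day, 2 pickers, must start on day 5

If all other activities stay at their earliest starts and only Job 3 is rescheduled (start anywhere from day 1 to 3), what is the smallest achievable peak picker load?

7

Job 3@1: d1:11  d2:7  d3:7  d4:3  d5:2 → peak 11
Job 3@2: d1:7  d2:7  d3:7  d4:7  d5:2 → peak 7
Job 3@3: d1:7  d2:3  d3:7  d4:7  d5:6 → peak 7
Best is Job 3@2, peak 7.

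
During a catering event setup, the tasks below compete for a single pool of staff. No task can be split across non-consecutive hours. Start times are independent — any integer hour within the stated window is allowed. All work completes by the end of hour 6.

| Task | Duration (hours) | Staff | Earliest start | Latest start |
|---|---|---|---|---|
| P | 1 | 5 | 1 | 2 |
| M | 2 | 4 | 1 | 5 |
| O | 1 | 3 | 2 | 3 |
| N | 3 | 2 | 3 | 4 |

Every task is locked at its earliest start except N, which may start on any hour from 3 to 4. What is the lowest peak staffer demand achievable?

N@3: h1:9  h2:7  h3:2  h4:2  h5:2  h6:0 → peak 9
N@4: h1:9  h2:7  h3:0  h4:2  h5:2  h6:2 → peak 9
Best is N@3, peak 9.

9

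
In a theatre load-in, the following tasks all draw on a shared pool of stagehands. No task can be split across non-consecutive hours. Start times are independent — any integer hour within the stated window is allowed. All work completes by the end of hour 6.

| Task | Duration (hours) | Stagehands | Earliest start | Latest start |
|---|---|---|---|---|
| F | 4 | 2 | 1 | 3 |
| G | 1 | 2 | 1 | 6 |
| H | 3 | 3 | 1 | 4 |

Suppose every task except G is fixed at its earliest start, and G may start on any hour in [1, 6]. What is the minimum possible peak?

G@1: h1:7  h2:5  h3:5  h4:2  h5:0  h6:0 → peak 7
G@2: h1:5  h2:7  h3:5  h4:2  h5:0  h6:0 → peak 7
G@3: h1:5  h2:5  h3:7  h4:2  h5:0  h6:0 → peak 7
G@4: h1:5  h2:5  h3:5  h4:4  h5:0  h6:0 → peak 5
G@5: h1:5  h2:5  h3:5  h4:2  h5:2  h6:0 → peak 5
G@6: h1:5  h2:5  h3:5  h4:2  h5:0  h6:2 → peak 5
Best is G@4, peak 5.

5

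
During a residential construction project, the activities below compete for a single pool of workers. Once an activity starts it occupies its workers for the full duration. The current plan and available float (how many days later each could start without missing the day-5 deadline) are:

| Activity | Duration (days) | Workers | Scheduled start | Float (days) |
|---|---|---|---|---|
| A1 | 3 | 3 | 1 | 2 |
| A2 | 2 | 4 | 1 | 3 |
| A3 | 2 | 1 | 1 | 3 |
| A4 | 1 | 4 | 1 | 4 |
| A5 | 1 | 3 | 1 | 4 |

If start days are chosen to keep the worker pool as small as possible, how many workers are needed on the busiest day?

7

Early-start (A1@1, A2@1, A3@1, A4@1, A5@1) gives peak 15: d1:15  d2:8  d3:3  d4:0  d5:0.
Shift A3→3, A4→4, A5→3.
Schedule A1@1, A2@1, A3@3, A4@4, A5@3: d1:7  d2:7  d3:7  d4:5  d5:0 — peak 7.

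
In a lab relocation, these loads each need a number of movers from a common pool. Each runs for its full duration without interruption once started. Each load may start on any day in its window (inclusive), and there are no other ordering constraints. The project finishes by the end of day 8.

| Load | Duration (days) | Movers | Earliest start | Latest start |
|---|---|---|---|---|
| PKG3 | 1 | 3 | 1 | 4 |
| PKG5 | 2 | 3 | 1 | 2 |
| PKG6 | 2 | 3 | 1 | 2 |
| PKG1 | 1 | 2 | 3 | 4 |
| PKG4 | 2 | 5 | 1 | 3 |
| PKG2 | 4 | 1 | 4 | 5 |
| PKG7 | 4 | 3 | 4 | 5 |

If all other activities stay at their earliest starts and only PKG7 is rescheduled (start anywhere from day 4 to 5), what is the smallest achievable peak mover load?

PKG7@4: d1:14  d2:11  d3:2  d4:4  d5:4  d6:4  d7:4  d8:0 → peak 14
PKG7@5: d1:14  d2:11  d3:2  d4:1  d5:4  d6:4  d7:4  d8:3 → peak 14
Best is PKG7@4, peak 14.

14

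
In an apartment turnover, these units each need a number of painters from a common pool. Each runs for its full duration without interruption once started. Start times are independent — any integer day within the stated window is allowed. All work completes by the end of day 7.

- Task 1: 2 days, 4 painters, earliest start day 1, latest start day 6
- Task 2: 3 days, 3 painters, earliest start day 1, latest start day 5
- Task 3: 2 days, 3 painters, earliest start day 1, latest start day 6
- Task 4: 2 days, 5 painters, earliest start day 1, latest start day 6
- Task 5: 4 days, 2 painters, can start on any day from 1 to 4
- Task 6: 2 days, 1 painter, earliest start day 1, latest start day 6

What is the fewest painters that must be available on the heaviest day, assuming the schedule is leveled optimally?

7

Early-start (Task 1@1, Task 2@1, Task 3@1, Task 4@1, Task 5@1, Task 6@1) gives peak 18: d1:18  d2:18  d3:5  d4:2  d5:0  d6:0  d7:0.
Shift Task 3→3, Task 4→5, Task 5→4, Task 6→3.
Schedule Task 1@1, Task 2@1, Task 3@3, Task 4@5, Task 5@4, Task 6@3: d1:7  d2:7  d3:7  d4:6  d5:7  d6:7  d7:2 — peak 7.
Total painter-days = 43 over 7 days ⇒ peak ≥ ⌈43/7⌉ = 7, so 7 is optimal.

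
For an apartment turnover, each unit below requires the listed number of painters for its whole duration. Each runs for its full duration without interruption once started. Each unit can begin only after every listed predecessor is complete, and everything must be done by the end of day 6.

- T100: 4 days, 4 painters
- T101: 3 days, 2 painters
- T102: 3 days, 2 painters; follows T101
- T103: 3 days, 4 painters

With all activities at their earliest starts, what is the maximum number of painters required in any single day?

Early-start schedule: T100@1, T101@1, T102@4, T103@1.
Load per day: day 1: 10, day 2: 10, day 3: 10, day 4: 6, day 5: 2, day 6: 2.
Peak is 10.

10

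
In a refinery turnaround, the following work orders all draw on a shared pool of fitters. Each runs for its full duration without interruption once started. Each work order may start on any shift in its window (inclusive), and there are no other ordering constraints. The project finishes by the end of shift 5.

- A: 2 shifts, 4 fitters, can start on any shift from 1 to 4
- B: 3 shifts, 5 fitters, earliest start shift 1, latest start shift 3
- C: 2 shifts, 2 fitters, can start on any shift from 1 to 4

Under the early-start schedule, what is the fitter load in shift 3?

5

At early start, shift 3 has: B.
Demand: 5 = 5.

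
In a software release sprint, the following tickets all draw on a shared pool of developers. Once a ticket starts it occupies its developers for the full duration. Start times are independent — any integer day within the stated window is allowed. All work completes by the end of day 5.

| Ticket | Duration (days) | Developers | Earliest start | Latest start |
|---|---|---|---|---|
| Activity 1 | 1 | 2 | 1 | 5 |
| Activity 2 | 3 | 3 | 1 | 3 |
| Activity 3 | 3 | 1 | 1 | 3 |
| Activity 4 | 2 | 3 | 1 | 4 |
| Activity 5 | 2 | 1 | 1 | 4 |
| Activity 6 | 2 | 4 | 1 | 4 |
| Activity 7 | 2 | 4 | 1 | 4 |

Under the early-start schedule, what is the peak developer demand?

18

Early-start schedule: Activity 1@1, Activity 2@1, Activity 3@1, Activity 4@1, Activity 5@1, Activity 6@1, Activity 7@1.
Load per day: day 1: 18, day 2: 16, day 3: 4, day 4: 0, day 5: 0.
Peak is 18.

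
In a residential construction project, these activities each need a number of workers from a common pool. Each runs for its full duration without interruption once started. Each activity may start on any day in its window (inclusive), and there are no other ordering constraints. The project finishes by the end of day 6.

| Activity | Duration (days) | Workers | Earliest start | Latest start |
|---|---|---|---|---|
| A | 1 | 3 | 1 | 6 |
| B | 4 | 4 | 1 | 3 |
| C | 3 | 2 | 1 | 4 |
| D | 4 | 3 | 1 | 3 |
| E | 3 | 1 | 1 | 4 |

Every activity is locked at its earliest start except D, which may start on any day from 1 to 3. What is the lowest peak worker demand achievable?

D@1: d1:13  d2:10  d3:10  d4:7  d5:0  d6:0 → peak 13
D@2: d1:10  d2:10  d3:10  d4:7  d5:3  d6:0 → peak 10
D@3: d1:10  d2:7  d3:10  d4:7  d5:3  d6:3 → peak 10
Best is D@2, peak 10.

10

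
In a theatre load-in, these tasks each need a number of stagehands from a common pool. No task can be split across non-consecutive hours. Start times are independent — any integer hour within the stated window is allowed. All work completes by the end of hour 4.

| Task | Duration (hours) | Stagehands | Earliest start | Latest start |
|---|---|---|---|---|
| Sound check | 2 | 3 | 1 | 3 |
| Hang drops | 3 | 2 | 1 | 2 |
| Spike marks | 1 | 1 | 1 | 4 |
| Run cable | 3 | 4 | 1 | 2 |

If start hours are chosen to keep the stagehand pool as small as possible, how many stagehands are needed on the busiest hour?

Early-start (Sound check@1, Hang drops@1, Spike marks@1, Run cable@1) gives peak 10: h1:10  h2:9  h3:6  h4:0.
Shift Run cable→2.
Schedule Sound check@1, Hang drops@1, Spike marks@1, Run cable@2: h1:6  h2:9  h3:6  h4:4 — peak 9.

9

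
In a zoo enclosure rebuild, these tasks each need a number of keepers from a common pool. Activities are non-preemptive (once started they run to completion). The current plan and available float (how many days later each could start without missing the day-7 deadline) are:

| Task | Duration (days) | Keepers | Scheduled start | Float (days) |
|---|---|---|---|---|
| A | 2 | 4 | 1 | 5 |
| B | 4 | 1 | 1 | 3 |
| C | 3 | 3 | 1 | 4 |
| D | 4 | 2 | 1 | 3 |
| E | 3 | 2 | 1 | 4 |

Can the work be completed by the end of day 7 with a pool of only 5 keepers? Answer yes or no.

The minimum achievable peak is 6; 5 < 6, so no feasible schedule stays within the cap.

no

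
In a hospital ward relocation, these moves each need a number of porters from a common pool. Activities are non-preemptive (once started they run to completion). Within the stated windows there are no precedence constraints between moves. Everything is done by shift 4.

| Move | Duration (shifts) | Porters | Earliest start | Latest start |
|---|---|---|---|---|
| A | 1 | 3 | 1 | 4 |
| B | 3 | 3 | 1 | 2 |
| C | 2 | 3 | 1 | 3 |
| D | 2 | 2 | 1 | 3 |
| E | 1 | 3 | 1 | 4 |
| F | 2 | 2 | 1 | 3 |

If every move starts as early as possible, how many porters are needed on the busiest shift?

16

Early-start schedule: A@1, B@1, C@1, D@1, E@1, F@1.
Load per shift: shift 1: 16, shift 2: 10, shift 3: 3, shift 4: 0.
Peak is 16.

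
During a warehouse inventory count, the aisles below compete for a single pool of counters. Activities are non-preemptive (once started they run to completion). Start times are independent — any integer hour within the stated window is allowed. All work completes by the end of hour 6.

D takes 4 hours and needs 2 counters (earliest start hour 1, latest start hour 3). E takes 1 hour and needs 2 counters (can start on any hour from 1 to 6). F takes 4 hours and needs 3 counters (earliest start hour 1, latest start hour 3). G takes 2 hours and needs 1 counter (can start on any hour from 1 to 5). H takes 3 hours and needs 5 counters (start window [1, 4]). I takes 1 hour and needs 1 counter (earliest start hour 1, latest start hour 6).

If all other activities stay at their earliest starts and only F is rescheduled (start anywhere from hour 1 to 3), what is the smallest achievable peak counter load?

11

F@1: h1:14  h2:11  h3:10  h4:5  h5:0  h6:0 → peak 14
F@2: h1:11  h2:11  h3:10  h4:5  h5:3  h6:0 → peak 11
F@3: h1:11  h2:8  h3:10  h4:5  h5:3  h6:3 → peak 11
Best is F@2, peak 11.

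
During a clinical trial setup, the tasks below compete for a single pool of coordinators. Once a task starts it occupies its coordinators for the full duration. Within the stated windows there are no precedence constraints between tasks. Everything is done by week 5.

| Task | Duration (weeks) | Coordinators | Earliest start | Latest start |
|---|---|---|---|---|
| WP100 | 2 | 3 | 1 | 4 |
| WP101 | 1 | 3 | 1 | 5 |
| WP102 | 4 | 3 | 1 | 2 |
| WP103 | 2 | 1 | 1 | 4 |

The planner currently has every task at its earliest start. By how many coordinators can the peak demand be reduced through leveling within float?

Early-start peak: w1:10  w2:7  w3:3  w4:3  w5:0 ⇒ 10.
Leveled (WP100@1, WP101@1, WP102@2, WP103@3): w1:6  w2:6  w3:4  w4:4  w5:3 ⇒ 6.
Reduction 10 − 6 = 4.

4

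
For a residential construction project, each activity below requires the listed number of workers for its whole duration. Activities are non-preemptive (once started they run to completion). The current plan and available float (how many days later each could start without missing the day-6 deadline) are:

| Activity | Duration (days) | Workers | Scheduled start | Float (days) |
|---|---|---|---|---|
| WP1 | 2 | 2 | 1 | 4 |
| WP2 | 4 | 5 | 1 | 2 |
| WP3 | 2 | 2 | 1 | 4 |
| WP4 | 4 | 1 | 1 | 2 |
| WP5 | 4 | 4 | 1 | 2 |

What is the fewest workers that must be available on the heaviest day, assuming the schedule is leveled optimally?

10

Early-start (WP1@1, WP2@1, WP3@1, WP4@1, WP5@1) gives peak 14: d1:14  d2:14  d3:10  d4:10  d5:0  d6:0.
Shift WP5→3.
Schedule WP1@1, WP2@1, WP3@1, WP4@1, WP5@3: d1:10  d2:10  d3:10  d4:10  d5:4  d6:4 — peak 10.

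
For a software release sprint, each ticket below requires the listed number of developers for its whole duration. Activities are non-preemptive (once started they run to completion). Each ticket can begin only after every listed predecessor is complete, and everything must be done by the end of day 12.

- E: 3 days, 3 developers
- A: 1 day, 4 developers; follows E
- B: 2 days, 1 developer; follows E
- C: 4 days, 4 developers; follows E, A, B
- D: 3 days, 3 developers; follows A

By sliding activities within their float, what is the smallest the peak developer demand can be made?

4

Early-start (E@1, A@4, B@4, C@6, D@5) gives peak 7: d1:3  d2:3  d3:3  d4:5  d5:4  d6:7  d7:7  d8:4  d9:4  d10:0  d11:0  d12:0.
Shift B→5, C→8.
Schedule E@1, A@4, B@5, C@8, D@5: d1:3  d2:3  d3:3  d4:4  d5:4  d6:4  d7:3  d8:4  d9:4  d10:4  d11:4  d12:0 — peak 4.
Total developer-days = 40 over 12 days ⇒ peak ≥ ⌈40/12⌉ = 4, so 4 is optimal.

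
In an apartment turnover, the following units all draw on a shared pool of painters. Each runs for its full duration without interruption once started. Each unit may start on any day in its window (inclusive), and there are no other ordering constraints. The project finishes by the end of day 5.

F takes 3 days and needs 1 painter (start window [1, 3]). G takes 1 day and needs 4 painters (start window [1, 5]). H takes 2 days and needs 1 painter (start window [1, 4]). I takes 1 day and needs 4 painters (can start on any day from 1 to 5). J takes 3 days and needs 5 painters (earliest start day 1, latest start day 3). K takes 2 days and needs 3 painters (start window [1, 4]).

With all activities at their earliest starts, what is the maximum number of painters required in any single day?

18

Early-start schedule: F@1, G@1, H@1, I@1, J@1, K@1.
Load per day: day 1: 18, day 2: 10, day 3: 6, day 4: 0, day 5: 0.
Peak is 18.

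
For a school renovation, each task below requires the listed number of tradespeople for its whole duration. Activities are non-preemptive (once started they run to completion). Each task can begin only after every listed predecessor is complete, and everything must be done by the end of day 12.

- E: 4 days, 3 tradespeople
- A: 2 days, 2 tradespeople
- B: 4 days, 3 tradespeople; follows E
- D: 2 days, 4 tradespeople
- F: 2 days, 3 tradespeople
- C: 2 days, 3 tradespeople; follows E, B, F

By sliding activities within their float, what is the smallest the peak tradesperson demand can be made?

Early-start (E@1, A@1, B@5, D@1, F@1, C@9) gives peak 12: d1:12  d2:12  d3:3  d4:3  d5:3  d6:3  d7:3  d8:3  d9:3  d10:3  d11:0  d12:0.
Shift D→9, F→3, C→11.
Schedule E@1, A@1, B@5, D@9, F@3, C@11: d1:5  d2:5  d3:6  d4:6  d5:3  d6:3  d7:3  d8:3  d9:4  d10:4  d11:3  d12:3 — peak 6.

6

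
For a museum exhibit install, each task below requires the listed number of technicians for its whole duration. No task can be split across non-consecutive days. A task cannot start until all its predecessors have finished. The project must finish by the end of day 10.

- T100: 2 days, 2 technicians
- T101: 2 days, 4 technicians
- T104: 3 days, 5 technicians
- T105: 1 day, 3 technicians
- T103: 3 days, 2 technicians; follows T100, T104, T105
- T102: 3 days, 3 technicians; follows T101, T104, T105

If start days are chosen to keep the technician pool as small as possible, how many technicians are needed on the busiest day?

Early-start (T100@1, T101@1, T104@1, T105@1, T103@4, T102@4) gives peak 14: d1:14  d2:11  d3:5  d4:5  d5:5  d6:5  d7:0  d8:0  d9:0  d10:0.
Shift T101→3, T104→5, T103→8, T102→8.
Schedule T100@1, T101@3, T104@5, T105@1, T103@8, T102@8: d1:5  d2:2  d3:4  d4:4  d5:5  d6:5  d7:5  d8:5  d9:5  d10:5 — peak 5.
Total technician-days = 45 over 10 days ⇒ peak ≥ ⌈45/10⌉ = 5, so 5 is optimal.

5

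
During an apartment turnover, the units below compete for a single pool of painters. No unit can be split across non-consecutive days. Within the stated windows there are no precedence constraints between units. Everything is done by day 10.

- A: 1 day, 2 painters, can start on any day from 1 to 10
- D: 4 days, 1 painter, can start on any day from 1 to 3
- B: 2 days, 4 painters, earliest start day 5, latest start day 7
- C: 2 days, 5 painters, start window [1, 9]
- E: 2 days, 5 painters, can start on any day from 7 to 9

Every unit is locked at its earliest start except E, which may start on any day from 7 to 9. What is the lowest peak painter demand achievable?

8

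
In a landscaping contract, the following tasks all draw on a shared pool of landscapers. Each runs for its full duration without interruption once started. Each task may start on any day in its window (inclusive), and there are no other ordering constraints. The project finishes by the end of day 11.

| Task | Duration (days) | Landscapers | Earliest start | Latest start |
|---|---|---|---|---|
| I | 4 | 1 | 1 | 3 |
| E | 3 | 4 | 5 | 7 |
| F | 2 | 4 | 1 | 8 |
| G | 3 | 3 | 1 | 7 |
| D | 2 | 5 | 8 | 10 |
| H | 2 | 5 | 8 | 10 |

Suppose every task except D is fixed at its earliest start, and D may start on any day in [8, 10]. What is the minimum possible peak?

D@8: d1:8  d2:8  d3:4  d4:1  d5:4  d6:4  d7:4  d8:10  d9:10  d10:0  d11:0 → peak 10
D@9: d1:8  d2:8  d3:4  d4:1  d5:4  d6:4  d7:4  d8:5  d9:10  d10:5  d11:0 → peak 10
D@10: d1:8  d2:8  d3:4  d4:1  d5:4  d6:4  d7:4  d8:5  d9:5  d10:5  d11:5 → peak 8
Best is D@10, peak 8.

8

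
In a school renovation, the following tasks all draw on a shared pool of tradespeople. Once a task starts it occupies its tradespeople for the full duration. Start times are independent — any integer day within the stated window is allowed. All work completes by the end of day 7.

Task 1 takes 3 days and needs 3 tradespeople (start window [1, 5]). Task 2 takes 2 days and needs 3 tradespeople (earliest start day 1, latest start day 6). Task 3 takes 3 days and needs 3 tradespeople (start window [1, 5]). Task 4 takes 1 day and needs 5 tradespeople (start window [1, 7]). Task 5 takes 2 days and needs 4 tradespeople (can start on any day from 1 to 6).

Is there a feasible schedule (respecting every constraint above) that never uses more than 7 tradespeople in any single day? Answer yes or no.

yes

Schedule Task 1@1, Task 2@1, Task 3@3, Task 4@6, Task 5@4: d1:6  d2:6  d3:6  d4:7  d5:7  d6:5  d7:0 — peak 7 ≤ 7.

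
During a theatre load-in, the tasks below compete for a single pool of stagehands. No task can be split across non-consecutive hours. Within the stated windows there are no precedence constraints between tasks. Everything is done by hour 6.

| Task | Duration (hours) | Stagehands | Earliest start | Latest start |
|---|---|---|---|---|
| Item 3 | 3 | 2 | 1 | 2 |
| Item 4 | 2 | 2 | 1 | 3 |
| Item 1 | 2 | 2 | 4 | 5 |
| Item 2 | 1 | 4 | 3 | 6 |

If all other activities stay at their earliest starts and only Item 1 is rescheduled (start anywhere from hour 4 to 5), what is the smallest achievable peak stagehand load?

6

Item 1@4: h1:4  h2:4  h3:6  h4:2  h5:2  h6:0 → peak 6
Item 1@5: h1:4  h2:4  h3:6  h4:0  h5:2  h6:2 → peak 6
Best is Item 1@4, peak 6.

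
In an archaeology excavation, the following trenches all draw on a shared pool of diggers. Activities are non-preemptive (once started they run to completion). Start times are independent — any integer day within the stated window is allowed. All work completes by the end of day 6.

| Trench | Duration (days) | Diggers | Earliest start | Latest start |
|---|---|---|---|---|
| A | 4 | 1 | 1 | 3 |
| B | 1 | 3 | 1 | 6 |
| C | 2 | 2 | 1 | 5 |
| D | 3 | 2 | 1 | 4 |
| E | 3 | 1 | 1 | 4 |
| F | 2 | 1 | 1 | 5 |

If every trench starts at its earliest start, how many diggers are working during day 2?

At early start, day 2 has: A, C, D, E, F.
Demand: 1 + 2 + 2 + 1 + 1 = 7.

7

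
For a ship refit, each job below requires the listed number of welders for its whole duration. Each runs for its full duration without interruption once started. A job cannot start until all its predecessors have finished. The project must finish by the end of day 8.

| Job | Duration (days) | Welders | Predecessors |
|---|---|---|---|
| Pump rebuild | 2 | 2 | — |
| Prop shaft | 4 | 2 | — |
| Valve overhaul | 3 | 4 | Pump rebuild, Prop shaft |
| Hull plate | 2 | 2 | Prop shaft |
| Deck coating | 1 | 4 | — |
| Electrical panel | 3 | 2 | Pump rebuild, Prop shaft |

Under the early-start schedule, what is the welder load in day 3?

2

At early start, day 3 has: Prop shaft.
Demand: 2 = 2.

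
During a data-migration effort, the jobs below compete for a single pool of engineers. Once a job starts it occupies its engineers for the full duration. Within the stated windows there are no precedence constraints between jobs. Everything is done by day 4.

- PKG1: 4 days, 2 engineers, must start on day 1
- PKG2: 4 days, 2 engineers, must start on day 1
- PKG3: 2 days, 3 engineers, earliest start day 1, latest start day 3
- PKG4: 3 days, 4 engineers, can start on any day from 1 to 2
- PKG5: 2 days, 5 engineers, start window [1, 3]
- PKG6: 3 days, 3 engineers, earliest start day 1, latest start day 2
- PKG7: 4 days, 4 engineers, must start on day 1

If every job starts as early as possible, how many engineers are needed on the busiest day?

23

Early-start schedule: PKG1@1, PKG2@1, PKG3@1, PKG4@1, PKG5@1, PKG6@1, PKG7@1.
Load per day: day 1: 23, day 2: 23, day 3: 15, day 4: 8.
Peak is 23.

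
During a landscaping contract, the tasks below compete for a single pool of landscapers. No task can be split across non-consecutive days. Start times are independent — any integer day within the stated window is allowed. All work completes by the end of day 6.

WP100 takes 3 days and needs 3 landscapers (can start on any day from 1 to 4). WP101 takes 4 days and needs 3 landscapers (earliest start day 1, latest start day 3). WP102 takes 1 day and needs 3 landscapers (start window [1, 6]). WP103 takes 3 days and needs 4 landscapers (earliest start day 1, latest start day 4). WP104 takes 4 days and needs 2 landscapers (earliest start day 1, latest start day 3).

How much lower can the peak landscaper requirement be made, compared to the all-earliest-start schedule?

6

Early-start peak: d1:15  d2:12  d3:12  d4:5  d5:0  d6:0 ⇒ 15.
Leveled (WP100@1, WP101@1, WP102@1, WP103@4, WP104@2): d1:9  d2:8  d3:8  d4:9  d5:6  d6:4 ⇒ 9.
Reduction 15 − 9 = 6.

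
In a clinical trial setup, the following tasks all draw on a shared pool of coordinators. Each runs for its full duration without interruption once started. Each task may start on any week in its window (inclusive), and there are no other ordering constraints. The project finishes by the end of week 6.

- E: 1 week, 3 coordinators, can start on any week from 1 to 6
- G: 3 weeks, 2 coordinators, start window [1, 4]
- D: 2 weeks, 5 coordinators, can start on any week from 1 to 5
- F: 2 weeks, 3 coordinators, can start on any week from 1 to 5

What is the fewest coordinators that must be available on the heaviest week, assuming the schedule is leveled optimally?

5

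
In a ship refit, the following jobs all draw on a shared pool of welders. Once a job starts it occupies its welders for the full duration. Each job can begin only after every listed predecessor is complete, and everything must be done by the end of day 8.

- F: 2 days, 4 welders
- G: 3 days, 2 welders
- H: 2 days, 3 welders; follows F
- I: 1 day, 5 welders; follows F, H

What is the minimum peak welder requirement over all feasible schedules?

5

Early-start (F@1, G@1, H@3, I@5) gives peak 6: d1:6  d2:6  d3:5  d4:3  d5:5  d6:0  d7:0  d8:0.
Shift G→3, I→6.
Schedule F@1, G@3, H@3, I@6: d1:4  d2:4  d3:5  d4:5  d5:2  d6:5  d7:0  d8:0 — peak 5.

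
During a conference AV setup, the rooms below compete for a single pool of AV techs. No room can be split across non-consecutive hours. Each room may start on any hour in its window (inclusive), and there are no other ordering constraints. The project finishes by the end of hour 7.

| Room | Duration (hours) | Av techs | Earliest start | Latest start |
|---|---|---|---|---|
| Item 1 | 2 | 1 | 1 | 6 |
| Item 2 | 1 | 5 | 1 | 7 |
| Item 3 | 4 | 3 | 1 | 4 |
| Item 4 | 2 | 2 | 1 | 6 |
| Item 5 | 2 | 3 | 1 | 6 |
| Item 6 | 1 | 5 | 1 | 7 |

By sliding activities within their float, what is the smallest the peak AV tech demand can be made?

6

Early-start (Item 1@1, Item 2@1, Item 3@1, Item 4@1, Item 5@1, Item 6@1) gives peak 19: h1:19  h2:9  h3:3  h4:3  h5:0  h6:0  h7:0.
Shift Item 3→2, Item 4→2, Item 5→4, Item 6→6.
Schedule Item 1@1, Item 2@1, Item 3@2, Item 4@2, Item 5@4, Item 6@6: h1:6  h2:6  h3:5  h4:6  h5:6  h6:5  h7:0 — peak 6.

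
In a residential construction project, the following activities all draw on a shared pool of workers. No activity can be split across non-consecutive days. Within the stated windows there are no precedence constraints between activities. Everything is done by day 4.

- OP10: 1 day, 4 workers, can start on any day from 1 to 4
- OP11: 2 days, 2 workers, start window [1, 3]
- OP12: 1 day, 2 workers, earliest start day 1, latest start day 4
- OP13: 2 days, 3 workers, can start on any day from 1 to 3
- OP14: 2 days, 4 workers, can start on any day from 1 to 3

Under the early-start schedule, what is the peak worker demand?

Early-start schedule: OP10@1, OP11@1, OP12@1, OP13@1, OP14@1.
Load per day: day 1: 15, day 2: 9, day 3: 0, day 4: 0.
Peak is 15.

15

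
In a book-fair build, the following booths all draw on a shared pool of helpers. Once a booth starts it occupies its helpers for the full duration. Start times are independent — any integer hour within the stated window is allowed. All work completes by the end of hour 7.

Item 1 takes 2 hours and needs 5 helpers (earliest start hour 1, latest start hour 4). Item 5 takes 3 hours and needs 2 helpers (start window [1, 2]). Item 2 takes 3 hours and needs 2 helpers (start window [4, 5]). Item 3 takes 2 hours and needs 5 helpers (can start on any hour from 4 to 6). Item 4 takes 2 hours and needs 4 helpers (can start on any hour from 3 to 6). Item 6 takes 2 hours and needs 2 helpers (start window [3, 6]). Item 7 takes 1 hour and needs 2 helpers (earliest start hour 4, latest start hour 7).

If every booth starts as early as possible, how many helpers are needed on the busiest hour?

Early-start schedule: Item 1@1, Item 5@1, Item 2@4, Item 3@4, Item 4@3, Item 6@3, Item 7@4.
Load per hour: hour 1: 7, hour 2: 7, hour 3: 8, hour 4: 15, hour 5: 7, hour 6: 2, hour 7: 0.
Peak is 15.

15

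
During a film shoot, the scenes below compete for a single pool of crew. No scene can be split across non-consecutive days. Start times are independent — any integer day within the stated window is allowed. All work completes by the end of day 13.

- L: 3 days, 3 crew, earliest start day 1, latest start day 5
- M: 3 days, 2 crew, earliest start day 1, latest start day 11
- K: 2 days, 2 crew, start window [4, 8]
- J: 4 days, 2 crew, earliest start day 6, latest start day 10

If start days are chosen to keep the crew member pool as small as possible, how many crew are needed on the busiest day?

3

Early-start (L@1, M@1, K@4, J@6) gives peak 5: d1:5  d2:5  d3:5  d4:2  d5:2  d6:2  d7:2  d8:2  d9:2  d10:0  d11:0  d12:0  d13:0.
Shift M→4, K→7, J→9.
Schedule L@1, M@4, K@7, J@9: d1:3  d2:3  d3:3  d4:2  d5:2  d6:2  d7:2  d8:2  d9:2  d10:2  d11:2  d12:2  d13:0 — peak 3.
Total crew member-days = 27 over 13 days ⇒ peak ≥ ⌈27/13⌉ = 3, so 3 is optimal.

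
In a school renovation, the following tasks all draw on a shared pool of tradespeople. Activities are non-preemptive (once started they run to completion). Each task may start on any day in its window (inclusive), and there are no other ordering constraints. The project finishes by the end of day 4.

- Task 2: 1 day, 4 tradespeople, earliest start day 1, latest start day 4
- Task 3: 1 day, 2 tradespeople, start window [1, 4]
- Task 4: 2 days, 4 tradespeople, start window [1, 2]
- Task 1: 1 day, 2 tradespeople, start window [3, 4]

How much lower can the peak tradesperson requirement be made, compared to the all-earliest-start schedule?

Early-start peak: d1:10  d2:4  d3:2  d4:0 ⇒ 10.
Leveled (Task 2@1, Task 3@4, Task 4@2, Task 1@4): d1:4  d2:4  d3:4  d4:4 ⇒ 4.
Reduction 10 − 4 = 6.

6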